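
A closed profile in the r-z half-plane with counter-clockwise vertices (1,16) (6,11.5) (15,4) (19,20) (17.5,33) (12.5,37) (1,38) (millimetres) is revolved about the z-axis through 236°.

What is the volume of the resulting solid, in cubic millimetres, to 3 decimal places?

Volume = 18491.118 mm³

Profile (r,z), 7 vertices: (1,16) (6,11.5) (15,4) (19,20) (17.5,33) (12.5,37) (1,38)
edge 0: (1,16)→(6,11.5)  cross = 1·11.5 − 6·16 = -84.5000; (r_i+r_j)·cross = 7·-84.5000 = -591.5000
edge 1: (6,11.5)→(15,4)  cross = 6·4 − 15·11.5 = -148.5000; (r_i+r_j)·cross = 21·-148.5000 = -3118.5000
edge 2: (15,4)→(19,20)  cross = 15·20 − 19·4 = 224.0000; (r_i+r_j)·cross = 34·224.0000 = 7616.0000
edge 3: (19,20)→(17.5,33)  cross = 19·33 − 17.5·20 = 277.0000; (r_i+r_j)·cross = 36.5·277.0000 = 10110.5000
edge 4: (17.5,33)→(12.5,37)  cross = 17.5·37 − 12.5·33 = 235.0000; (r_i+r_j)·cross = 30·235.0000 = 7050.0000
edge 5: (12.5,37)→(1,38)  cross = 12.5·38 − 1·37 = 438.0000; (r_i+r_j)·cross = 13.5·438.0000 = 5913.0000
edge 6: (1,38)→(1,16)  cross = 1·16 − 1·38 = -22.0000; (r_i+r_j)·cross = 2·-22.0000 = -44.0000
Σcross = 919.0000 → A = |Σcross|/2 = 459.5000 mm²
Σ(r_i+r_j)·cross = 26935.5000 → first moment M = |Σ|/6 = 4489.2500
R_c = M/A = 4489.2500/459.5000 = 9.7699 mm
θ = 236° = 4.118977 rad
V = θ·R_c·A = 4.118977·9.7699·459.5000 = 18491.118 mm³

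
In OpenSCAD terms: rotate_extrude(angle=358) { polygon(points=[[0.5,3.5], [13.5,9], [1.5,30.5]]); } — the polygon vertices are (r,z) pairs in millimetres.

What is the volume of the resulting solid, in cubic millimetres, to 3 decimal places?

Profile (r,z), 3 vertices: (0.5,3.5) (13.5,9) (1.5,30.5)
edge 0: (0.5,3.5)→(13.5,9)  cross = 0.5·9 − 13.5·3.5 = -42.7500; (r_i+r_j)·cross = 14·-42.7500 = -598.5000
edge 1: (13.5,9)→(1.5,30.5)  cross = 13.5·30.5 − 1.5·9 = 398.2500; (r_i+r_j)·cross = 15·398.2500 = 5973.7500
edge 2: (1.5,30.5)→(0.5,3.5)  cross = 1.5·3.5 − 0.5·30.5 = -10.0000; (r_i+r_j)·cross = 2·-10.0000 = -20.0000
Σcross = 345.5000 → A = |Σcross|/2 = 172.7500 mm²
Σ(r_i+r_j)·cross = 5355.2500 → first moment M = |Σ|/6 = 892.5417
R_c = M/A = 892.5417/172.7500 = 5.1667 mm
θ = 358° = 6.248279 rad
V = θ·R_c·A = 6.248279·5.1667·172.7500 = 5576.849 mm³

Volume = 5576.849 mm³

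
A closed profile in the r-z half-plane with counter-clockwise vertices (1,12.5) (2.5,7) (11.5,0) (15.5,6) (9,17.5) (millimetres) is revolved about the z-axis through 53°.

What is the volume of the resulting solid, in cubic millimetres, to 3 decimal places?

Volume = 1067.440 mm³

Profile (r,z), 5 vertices: (1,12.5) (2.5,7) (11.5,0) (15.5,6) (9,17.5)
edge 0: (1,12.5)→(2.5,7)  cross = 1·7 − 2.5·12.5 = -24.2500; (r_i+r_j)·cross = 3.5·-24.2500 = -84.8750
edge 1: (2.5,7)→(11.5,0)  cross = 2.5·0 − 11.5·7 = -80.5000; (r_i+r_j)·cross = 14·-80.5000 = -1127.0000
edge 2: (11.5,0)→(15.5,6)  cross = 11.5·6 − 15.5·0 = 69.0000; (r_i+r_j)·cross = 27·69.0000 = 1863.0000
edge 3: (15.5,6)→(9,17.5)  cross = 15.5·17.5 − 9·6 = 217.2500; (r_i+r_j)·cross = 24.5·217.2500 = 5322.6250
edge 4: (9,17.5)→(1,12.5)  cross = 9·12.5 − 1·17.5 = 95.0000; (r_i+r_j)·cross = 10·95.0000 = 950.0000
Σcross = 276.5000 → A = |Σcross|/2 = 138.2500 mm²
Σ(r_i+r_j)·cross = 6923.7500 → first moment M = |Σ|/6 = 1153.9583
R_c = M/A = 1153.9583/138.2500 = 8.3469 mm
θ = 53° = 0.925025 rad
V = θ·R_c·A = 0.925025·8.3469·138.2500 = 1067.440 mm³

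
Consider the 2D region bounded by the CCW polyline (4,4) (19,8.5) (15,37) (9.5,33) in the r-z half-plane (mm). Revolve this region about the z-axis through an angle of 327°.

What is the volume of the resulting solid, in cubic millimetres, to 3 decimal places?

Volume = 19830.472 mm³

Profile (r,z), 4 vertices: (4,4) (19,8.5) (15,37) (9.5,33)
edge 0: (4,4)→(19,8.5)  cross = 4·8.5 − 19·4 = -42.0000; (r_i+r_j)·cross = 23·-42.0000 = -966.0000
edge 1: (19,8.5)→(15,37)  cross = 19·37 − 15·8.5 = 575.5000; (r_i+r_j)·cross = 34·575.5000 = 19567.0000
edge 2: (15,37)→(9.5,33)  cross = 15·33 − 9.5·37 = 143.5000; (r_i+r_j)·cross = 24.5·143.5000 = 3515.7500
edge 3: (9.5,33)→(4,4)  cross = 9.5·4 − 4·33 = -94.0000; (r_i+r_j)·cross = 13.5·-94.0000 = -1269.0000
Σcross = 583.0000 → A = |Σcross|/2 = 291.5000 mm²
Σ(r_i+r_j)·cross = 20847.7500 → first moment M = |Σ|/6 = 3474.6250
R_c = M/A = 3474.6250/291.5000 = 11.9198 mm
θ = 327° = 5.707227 rad
V = θ·R_c·A = 5.707227·11.9198·291.5000 = 19830.472 mm³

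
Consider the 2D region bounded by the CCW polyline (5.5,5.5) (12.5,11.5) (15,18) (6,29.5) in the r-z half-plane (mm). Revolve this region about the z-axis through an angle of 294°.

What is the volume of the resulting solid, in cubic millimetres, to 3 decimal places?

Profile (r,z), 4 vertices: (5.5,5.5) (12.5,11.5) (15,18) (6,29.5)
edge 0: (5.5,5.5)→(12.5,11.5)  cross = 5.5·11.5 − 12.5·5.5 = -5.5000; (r_i+r_j)·cross = 18·-5.5000 = -99.0000
edge 1: (12.5,11.5)→(15,18)  cross = 12.5·18 − 15·11.5 = 52.5000; (r_i+r_j)·cross = 27.5·52.5000 = 1443.7500
edge 2: (15,18)→(6,29.5)  cross = 15·29.5 − 6·18 = 334.5000; (r_i+r_j)·cross = 21·334.5000 = 7024.5000
edge 3: (6,29.5)→(5.5,5.5)  cross = 6·5.5 − 5.5·29.5 = -129.2500; (r_i+r_j)·cross = 11.5·-129.2500 = -1486.3750
Σcross = 252.2500 → A = |Σcross|/2 = 126.1250 mm²
Σ(r_i+r_j)·cross = 6882.8750 → first moment M = |Σ|/6 = 1147.1458
R_c = M/A = 1147.1458/126.1250 = 9.0953 mm
θ = 294° = 5.131268 rad
V = θ·R_c·A = 5.131268·9.0953·126.1250 = 5886.313 mm³

Volume = 5886.313 mm³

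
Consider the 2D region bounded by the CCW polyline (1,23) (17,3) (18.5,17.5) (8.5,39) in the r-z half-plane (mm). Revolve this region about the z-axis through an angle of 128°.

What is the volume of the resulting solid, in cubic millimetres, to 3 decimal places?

Volume = 6909.828 mm³

Profile (r,z), 4 vertices: (1,23) (17,3) (18.5,17.5) (8.5,39)
edge 0: (1,23)→(17,3)  cross = 1·3 − 17·23 = -388.0000; (r_i+r_j)·cross = 18·-388.0000 = -6984.0000
edge 1: (17,3)→(18.5,17.5)  cross = 17·17.5 − 18.5·3 = 242.0000; (r_i+r_j)·cross = 35.5·242.0000 = 8591.0000
edge 2: (18.5,17.5)→(8.5,39)  cross = 18.5·39 − 8.5·17.5 = 572.7500; (r_i+r_j)·cross = 27·572.7500 = 15464.2500
edge 3: (8.5,39)→(1,23)  cross = 8.5·23 − 1·39 = 156.5000; (r_i+r_j)·cross = 9.5·156.5000 = 1486.7500
Σcross = 583.2500 → A = |Σcross|/2 = 291.6250 mm²
Σ(r_i+r_j)·cross = 18558.0000 → first moment M = |Σ|/6 = 3093.0000
R_c = M/A = 3093.0000/291.6250 = 10.6061 mm
θ = 128° = 2.234021 rad
V = θ·R_c·A = 2.234021·10.6061·291.6250 = 6909.828 mm³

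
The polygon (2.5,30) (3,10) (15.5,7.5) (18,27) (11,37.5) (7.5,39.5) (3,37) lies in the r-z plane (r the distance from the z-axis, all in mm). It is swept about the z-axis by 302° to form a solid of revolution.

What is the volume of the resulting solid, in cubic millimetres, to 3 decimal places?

Volume = 19450.808 mm³

Profile (r,z), 7 vertices: (2.5,30) (3,10) (15.5,7.5) (18,27) (11,37.5) (7.5,39.5) (3,37)
edge 0: (2.5,30)→(3,10)  cross = 2.5·10 − 3·30 = -65.0000; (r_i+r_j)·cross = 5.5·-65.0000 = -357.5000
edge 1: (3,10)→(15.5,7.5)  cross = 3·7.5 − 15.5·10 = -132.5000; (r_i+r_j)·cross = 18.5·-132.5000 = -2451.2500
edge 2: (15.5,7.5)→(18,27)  cross = 15.5·27 − 18·7.5 = 283.5000; (r_i+r_j)·cross = 33.5·283.5000 = 9497.2500
edge 3: (18,27)→(11,37.5)  cross = 18·37.5 − 11·27 = 378.0000; (r_i+r_j)·cross = 29·378.0000 = 10962.0000
edge 4: (11,37.5)→(7.5,39.5)  cross = 11·39.5 − 7.5·37.5 = 153.2500; (r_i+r_j)·cross = 18.5·153.2500 = 2835.1250
edge 5: (7.5,39.5)→(3,37)  cross = 7.5·37 − 3·39.5 = 159.0000; (r_i+r_j)·cross = 10.5·159.0000 = 1669.5000
edge 6: (3,37)→(2.5,30)  cross = 3·30 − 2.5·37 = -2.5000; (r_i+r_j)·cross = 5.5·-2.5000 = -13.7500
Σcross = 773.7500 → A = |Σcross|/2 = 386.8750 mm²
Σ(r_i+r_j)·cross = 22141.3750 → first moment M = |Σ|/6 = 3690.2292
R_c = M/A = 3690.2292/386.8750 = 9.5386 mm
θ = 302° = 5.270894 rad
V = θ·R_c·A = 5.270894·9.5386·386.8750 = 19450.808 mm³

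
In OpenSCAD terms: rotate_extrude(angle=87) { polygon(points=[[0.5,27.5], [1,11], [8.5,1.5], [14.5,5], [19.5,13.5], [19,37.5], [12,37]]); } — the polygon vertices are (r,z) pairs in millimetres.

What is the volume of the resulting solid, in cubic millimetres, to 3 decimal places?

Volume = 8332.515 mm³

Profile (r,z), 7 vertices: (0.5,27.5) (1,11) (8.5,1.5) (14.5,5) (19.5,13.5) (19,37.5) (12,37)
edge 0: (0.5,27.5)→(1,11)  cross = 0.5·11 − 1·27.5 = -22.0000; (r_i+r_j)·cross = 1.5·-22.0000 = -33.0000
edge 1: (1,11)→(8.5,1.5)  cross = 1·1.5 − 8.5·11 = -92.0000; (r_i+r_j)·cross = 9.5·-92.0000 = -874.0000
edge 2: (8.5,1.5)→(14.5,5)  cross = 8.5·5 − 14.5·1.5 = 20.7500; (r_i+r_j)·cross = 23·20.7500 = 477.2500
edge 3: (14.5,5)→(19.5,13.5)  cross = 14.5·13.5 − 19.5·5 = 98.2500; (r_i+r_j)·cross = 34·98.2500 = 3340.5000
edge 4: (19.5,13.5)→(19,37.5)  cross = 19.5·37.5 − 19·13.5 = 474.7500; (r_i+r_j)·cross = 38.5·474.7500 = 18277.8750
edge 5: (19,37.5)→(12,37)  cross = 19·37 − 12·37.5 = 253.0000; (r_i+r_j)·cross = 31·253.0000 = 7843.0000
edge 6: (12,37)→(0.5,27.5)  cross = 12·27.5 − 0.5·37 = 311.5000; (r_i+r_j)·cross = 12.5·311.5000 = 3893.7500
Σcross = 1044.2500 → A = |Σcross|/2 = 522.1250 mm²
Σ(r_i+r_j)·cross = 32925.3750 → first moment M = |Σ|/6 = 5487.5625
R_c = M/A = 5487.5625/522.1250 = 10.5101 mm
θ = 87° = 1.518436 rad
V = θ·R_c·A = 1.518436·10.5101·522.1250 = 8332.515 mm³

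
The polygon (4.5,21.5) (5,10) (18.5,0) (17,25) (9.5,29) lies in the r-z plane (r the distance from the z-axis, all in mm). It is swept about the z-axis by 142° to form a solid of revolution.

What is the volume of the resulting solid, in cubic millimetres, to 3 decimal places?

Volume = 7964.131 mm³

Profile (r,z), 5 vertices: (4.5,21.5) (5,10) (18.5,0) (17,25) (9.5,29)
edge 0: (4.5,21.5)→(5,10)  cross = 4.5·10 − 5·21.5 = -62.5000; (r_i+r_j)·cross = 9.5·-62.5000 = -593.7500
edge 1: (5,10)→(18.5,0)  cross = 5·0 − 18.5·10 = -185.0000; (r_i+r_j)·cross = 23.5·-185.0000 = -4347.5000
edge 2: (18.5,0)→(17,25)  cross = 18.5·25 − 17·0 = 462.5000; (r_i+r_j)·cross = 35.5·462.5000 = 16418.7500
edge 3: (17,25)→(9.5,29)  cross = 17·29 − 9.5·25 = 255.5000; (r_i+r_j)·cross = 26.5·255.5000 = 6770.7500
edge 4: (9.5,29)→(4.5,21.5)  cross = 9.5·21.5 − 4.5·29 = 73.7500; (r_i+r_j)·cross = 14·73.7500 = 1032.5000
Σcross = 544.2500 → A = |Σcross|/2 = 272.1250 mm²
Σ(r_i+r_j)·cross = 19280.7500 → first moment M = |Σ|/6 = 3213.4583
R_c = M/A = 3213.4583/272.1250 = 11.8088 mm
θ = 142° = 2.478368 rad
V = θ·R_c·A = 2.478368·11.8088·272.1250 = 7964.131 mm³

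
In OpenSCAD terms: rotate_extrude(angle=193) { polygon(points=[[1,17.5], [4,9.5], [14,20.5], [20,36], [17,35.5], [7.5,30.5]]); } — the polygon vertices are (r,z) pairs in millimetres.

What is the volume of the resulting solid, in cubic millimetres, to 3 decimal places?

Volume = 7095.153 mm³

Profile (r,z), 6 vertices: (1,17.5) (4,9.5) (14,20.5) (20,36) (17,35.5) (7.5,30.5)
edge 0: (1,17.5)→(4,9.5)  cross = 1·9.5 − 4·17.5 = -60.5000; (r_i+r_j)·cross = 5·-60.5000 = -302.5000
edge 1: (4,9.5)→(14,20.5)  cross = 4·20.5 − 14·9.5 = -51.0000; (r_i+r_j)·cross = 18·-51.0000 = -918.0000
edge 2: (14,20.5)→(20,36)  cross = 14·36 − 20·20.5 = 94.0000; (r_i+r_j)·cross = 34·94.0000 = 3196.0000
edge 3: (20,36)→(17,35.5)  cross = 20·35.5 − 17·36 = 98.0000; (r_i+r_j)·cross = 37·98.0000 = 3626.0000
edge 4: (17,35.5)→(7.5,30.5)  cross = 17·30.5 − 7.5·35.5 = 252.2500; (r_i+r_j)·cross = 24.5·252.2500 = 6180.1250
edge 5: (7.5,30.5)→(1,17.5)  cross = 7.5·17.5 − 1·30.5 = 100.7500; (r_i+r_j)·cross = 8.5·100.7500 = 856.3750
Σcross = 433.5000 → A = |Σcross|/2 = 216.7500 mm²
Σ(r_i+r_j)·cross = 12638.0000 → first moment M = |Σ|/6 = 2106.3333
R_c = M/A = 2106.3333/216.7500 = 9.7178 mm
θ = 193° = 3.368485 rad
V = θ·R_c·A = 3.368485·9.7178·216.7500 = 7095.153 mm³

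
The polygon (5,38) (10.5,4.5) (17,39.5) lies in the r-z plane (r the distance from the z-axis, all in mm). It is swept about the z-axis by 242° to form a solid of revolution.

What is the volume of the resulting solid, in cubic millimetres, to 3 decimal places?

Profile (r,z), 3 vertices: (5,38) (10.5,4.5) (17,39.5)
edge 0: (5,38)→(10.5,4.5)  cross = 5·4.5 − 10.5·38 = -376.5000; (r_i+r_j)·cross = 15.5·-376.5000 = -5835.7500
edge 1: (10.5,4.5)→(17,39.5)  cross = 10.5·39.5 − 17·4.5 = 338.2500; (r_i+r_j)·cross = 27.5·338.2500 = 9301.8750
edge 2: (17,39.5)→(5,38)  cross = 17·38 − 5·39.5 = 448.5000; (r_i+r_j)·cross = 22·448.5000 = 9867.0000
Σcross = 410.2500 → A = |Σcross|/2 = 205.1250 mm²
Σ(r_i+r_j)·cross = 13333.1250 → first moment M = |Σ|/6 = 2222.1875
R_c = M/A = 2222.1875/205.1250 = 10.8333 mm
θ = 242° = 4.223697 rad
V = θ·R_c·A = 4.223697·10.8333·205.1250 = 9385.846 mm³

Volume = 9385.846 mm³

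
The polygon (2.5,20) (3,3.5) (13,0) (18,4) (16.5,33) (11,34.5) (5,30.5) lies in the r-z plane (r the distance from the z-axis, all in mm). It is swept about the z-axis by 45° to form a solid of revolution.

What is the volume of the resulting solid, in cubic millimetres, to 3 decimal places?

Volume = 3570.436 mm³

Profile (r,z), 7 vertices: (2.5,20) (3,3.5) (13,0) (18,4) (16.5,33) (11,34.5) (5,30.5)
edge 0: (2.5,20)→(3,3.5)  cross = 2.5·3.5 − 3·20 = -51.2500; (r_i+r_j)·cross = 5.5·-51.2500 = -281.8750
edge 1: (3,3.5)→(13,0)  cross = 3·0 − 13·3.5 = -45.5000; (r_i+r_j)·cross = 16·-45.5000 = -728.0000
edge 2: (13,0)→(18,4)  cross = 13·4 − 18·0 = 52.0000; (r_i+r_j)·cross = 31·52.0000 = 1612.0000
edge 3: (18,4)→(16.5,33)  cross = 18·33 − 16.5·4 = 528.0000; (r_i+r_j)·cross = 34.5·528.0000 = 18216.0000
edge 4: (16.5,33)→(11,34.5)  cross = 16.5·34.5 − 11·33 = 206.2500; (r_i+r_j)·cross = 27.5·206.2500 = 5671.8750
edge 5: (11,34.5)→(5,30.5)  cross = 11·30.5 − 5·34.5 = 163.0000; (r_i+r_j)·cross = 16·163.0000 = 2608.0000
edge 6: (5,30.5)→(2.5,20)  cross = 5·20 − 2.5·30.5 = 23.7500; (r_i+r_j)·cross = 7.5·23.7500 = 178.1250
Σcross = 876.2500 → A = |Σcross|/2 = 438.1250 mm²
Σ(r_i+r_j)·cross = 27276.1250 → first moment M = |Σ|/6 = 4546.0208
R_c = M/A = 4546.0208/438.1250 = 10.3761 mm
θ = 45° = 0.785398 rad
V = θ·R_c·A = 0.785398·10.3761·438.1250 = 3570.436 mm³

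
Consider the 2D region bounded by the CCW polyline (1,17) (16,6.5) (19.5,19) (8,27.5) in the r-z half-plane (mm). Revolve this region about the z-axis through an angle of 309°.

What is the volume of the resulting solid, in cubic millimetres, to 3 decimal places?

Volume = 11974.632 mm³

Profile (r,z), 4 vertices: (1,17) (16,6.5) (19.5,19) (8,27.5)
edge 0: (1,17)→(16,6.5)  cross = 1·6.5 − 16·17 = -265.5000; (r_i+r_j)·cross = 17·-265.5000 = -4513.5000
edge 1: (16,6.5)→(19.5,19)  cross = 16·19 − 19.5·6.5 = 177.2500; (r_i+r_j)·cross = 35.5·177.2500 = 6292.3750
edge 2: (19.5,19)→(8,27.5)  cross = 19.5·27.5 − 8·19 = 384.2500; (r_i+r_j)·cross = 27.5·384.2500 = 10566.8750
edge 3: (8,27.5)→(1,17)  cross = 8·17 − 1·27.5 = 108.5000; (r_i+r_j)·cross = 9·108.5000 = 976.5000
Σcross = 404.5000 → A = |Σcross|/2 = 202.2500 mm²
Σ(r_i+r_j)·cross = 13322.2500 → first moment M = |Σ|/6 = 2220.3750
R_c = M/A = 2220.3750/202.2500 = 10.9784 mm
θ = 309° = 5.393067 rad
V = θ·R_c·A = 5.393067·10.9784·202.2500 = 11974.632 mm³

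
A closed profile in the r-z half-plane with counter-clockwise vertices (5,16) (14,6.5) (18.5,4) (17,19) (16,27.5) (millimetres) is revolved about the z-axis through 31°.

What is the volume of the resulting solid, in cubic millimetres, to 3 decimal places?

Volume = 1102.089 mm³

Profile (r,z), 5 vertices: (5,16) (14,6.5) (18.5,4) (17,19) (16,27.5)
edge 0: (5,16)→(14,6.5)  cross = 5·6.5 − 14·16 = -191.5000; (r_i+r_j)·cross = 19·-191.5000 = -3638.5000
edge 1: (14,6.5)→(18.5,4)  cross = 14·4 − 18.5·6.5 = -64.2500; (r_i+r_j)·cross = 32.5·-64.2500 = -2088.1250
edge 2: (18.5,4)→(17,19)  cross = 18.5·19 − 17·4 = 283.5000; (r_i+r_j)·cross = 35.5·283.5000 = 10064.2500
edge 3: (17,19)→(16,27.5)  cross = 17·27.5 − 16·19 = 163.5000; (r_i+r_j)·cross = 33·163.5000 = 5395.5000
edge 4: (16,27.5)→(5,16)  cross = 16·16 − 5·27.5 = 118.5000; (r_i+r_j)·cross = 21·118.5000 = 2488.5000
Σcross = 309.7500 → A = |Σcross|/2 = 154.8750 mm²
Σ(r_i+r_j)·cross = 12221.6250 → first moment M = |Σ|/6 = 2036.9375
R_c = M/A = 2036.9375/154.8750 = 13.1521 mm
θ = 31° = 0.541052 rad
V = θ·R_c·A = 0.541052·13.1521·154.8750 = 1102.089 mm³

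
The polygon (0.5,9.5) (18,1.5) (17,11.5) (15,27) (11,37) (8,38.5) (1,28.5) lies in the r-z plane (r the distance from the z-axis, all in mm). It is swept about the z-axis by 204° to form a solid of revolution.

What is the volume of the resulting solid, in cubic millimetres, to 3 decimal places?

Profile (r,z), 7 vertices: (0.5,9.5) (18,1.5) (17,11.5) (15,27) (11,37) (8,38.5) (1,28.5)
edge 0: (0.5,9.5)→(18,1.5)  cross = 0.5·1.5 − 18·9.5 = -170.2500; (r_i+r_j)·cross = 18.5·-170.2500 = -3149.6250
edge 1: (18,1.5)→(17,11.5)  cross = 18·11.5 − 17·1.5 = 181.5000; (r_i+r_j)·cross = 35·181.5000 = 6352.5000
edge 2: (17,11.5)→(15,27)  cross = 17·27 − 15·11.5 = 286.5000; (r_i+r_j)·cross = 32·286.5000 = 9168.0000
edge 3: (15,27)→(11,37)  cross = 15·37 − 11·27 = 258.0000; (r_i+r_j)·cross = 26·258.0000 = 6708.0000
edge 4: (11,37)→(8,38.5)  cross = 11·38.5 − 8·37 = 127.5000; (r_i+r_j)·cross = 19·127.5000 = 2422.5000
edge 5: (8,38.5)→(1,28.5)  cross = 8·28.5 − 1·38.5 = 189.5000; (r_i+r_j)·cross = 9·189.5000 = 1705.5000
edge 6: (1,28.5)→(0.5,9.5)  cross = 1·9.5 − 0.5·28.5 = -4.7500; (r_i+r_j)·cross = 1.5·-4.7500 = -7.1250
Σcross = 868.0000 → A = |Σcross|/2 = 434.0000 mm²
Σ(r_i+r_j)·cross = 23199.7500 → first moment M = |Σ|/6 = 3866.6250
R_c = M/A = 3866.6250/434.0000 = 8.9093 mm
θ = 204° = 3.560472 rad
V = θ·R_c·A = 3.560472·8.9093·434.0000 = 13767.009 mm³

Volume = 13767.009 mm³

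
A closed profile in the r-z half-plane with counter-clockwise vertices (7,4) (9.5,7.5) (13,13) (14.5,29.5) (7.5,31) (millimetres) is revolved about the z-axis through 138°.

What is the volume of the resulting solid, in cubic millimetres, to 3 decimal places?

Volume = 3410.814 mm³

Profile (r,z), 5 vertices: (7,4) (9.5,7.5) (13,13) (14.5,29.5) (7.5,31)
edge 0: (7,4)→(9.5,7.5)  cross = 7·7.5 − 9.5·4 = 14.5000; (r_i+r_j)·cross = 16.5·14.5000 = 239.2500
edge 1: (9.5,7.5)→(13,13)  cross = 9.5·13 − 13·7.5 = 26.0000; (r_i+r_j)·cross = 22.5·26.0000 = 585.0000
edge 2: (13,13)→(14.5,29.5)  cross = 13·29.5 − 14.5·13 = 195.0000; (r_i+r_j)·cross = 27.5·195.0000 = 5362.5000
edge 3: (14.5,29.5)→(7.5,31)  cross = 14.5·31 − 7.5·29.5 = 228.2500; (r_i+r_j)·cross = 22·228.2500 = 5021.5000
edge 4: (7.5,31)→(7,4)  cross = 7.5·4 − 7·31 = -187.0000; (r_i+r_j)·cross = 14.5·-187.0000 = -2711.5000
Σcross = 276.7500 → A = |Σcross|/2 = 138.3750 mm²
Σ(r_i+r_j)·cross = 8496.7500 → first moment M = |Σ|/6 = 1416.1250
R_c = M/A = 1416.1250/138.3750 = 10.2340 mm
θ = 138° = 2.408554 rad
V = θ·R_c·A = 2.408554·10.2340·138.3750 = 3410.814 mm³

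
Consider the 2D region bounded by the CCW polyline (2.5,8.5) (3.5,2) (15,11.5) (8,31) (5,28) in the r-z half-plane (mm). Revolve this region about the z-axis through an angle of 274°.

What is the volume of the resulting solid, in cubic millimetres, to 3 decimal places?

Volume = 7421.081 mm³

Profile (r,z), 5 vertices: (2.5,8.5) (3.5,2) (15,11.5) (8,31) (5,28)
edge 0: (2.5,8.5)→(3.5,2)  cross = 2.5·2 − 3.5·8.5 = -24.7500; (r_i+r_j)·cross = 6·-24.7500 = -148.5000
edge 1: (3.5,2)→(15,11.5)  cross = 3.5·11.5 − 15·2 = 10.2500; (r_i+r_j)·cross = 18.5·10.2500 = 189.6250
edge 2: (15,11.5)→(8,31)  cross = 15·31 − 8·11.5 = 373.0000; (r_i+r_j)·cross = 23·373.0000 = 8579.0000
edge 3: (8,31)→(5,28)  cross = 8·28 − 5·31 = 69.0000; (r_i+r_j)·cross = 13·69.0000 = 897.0000
edge 4: (5,28)→(2.5,8.5)  cross = 5·8.5 − 2.5·28 = -27.5000; (r_i+r_j)·cross = 7.5·-27.5000 = -206.2500
Σcross = 400.0000 → A = |Σcross|/2 = 200.0000 mm²
Σ(r_i+r_j)·cross = 9310.8750 → first moment M = |Σ|/6 = 1551.8125
R_c = M/A = 1551.8125/200.0000 = 7.7591 mm
θ = 274° = 4.782202 rad
V = θ·R_c·A = 4.782202·7.7591·200.0000 = 7421.081 mm³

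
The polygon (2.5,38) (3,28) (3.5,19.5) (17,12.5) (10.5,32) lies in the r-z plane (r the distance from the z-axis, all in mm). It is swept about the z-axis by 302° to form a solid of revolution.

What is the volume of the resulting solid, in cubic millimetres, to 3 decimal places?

Profile (r,z), 5 vertices: (2.5,38) (3,28) (3.5,19.5) (17,12.5) (10.5,32)
edge 0: (2.5,38)→(3,28)  cross = 2.5·28 − 3·38 = -44.0000; (r_i+r_j)·cross = 5.5·-44.0000 = -242.0000
edge 1: (3,28)→(3.5,19.5)  cross = 3·19.5 − 3.5·28 = -39.5000; (r_i+r_j)·cross = 6.5·-39.5000 = -256.7500
edge 2: (3.5,19.5)→(17,12.5)  cross = 3.5·12.5 − 17·19.5 = -287.7500; (r_i+r_j)·cross = 20.5·-287.7500 = -5898.8750
edge 3: (17,12.5)→(10.5,32)  cross = 17·32 − 10.5·12.5 = 412.7500; (r_i+r_j)·cross = 27.5·412.7500 = 11350.6250
edge 4: (10.5,32)→(2.5,38)  cross = 10.5·38 − 2.5·32 = 319.0000; (r_i+r_j)·cross = 13·319.0000 = 4147.0000
Σcross = 360.5000 → A = |Σcross|/2 = 180.2500 mm²
Σ(r_i+r_j)·cross = 9100.0000 → first moment M = |Σ|/6 = 1516.6667
R_c = M/A = 1516.6667/180.2500 = 8.4142 mm
θ = 302° = 5.270894 rad
V = θ·R_c·A = 5.270894·8.4142·180.2500 = 7994.190 mm³

Volume = 7994.190 mm³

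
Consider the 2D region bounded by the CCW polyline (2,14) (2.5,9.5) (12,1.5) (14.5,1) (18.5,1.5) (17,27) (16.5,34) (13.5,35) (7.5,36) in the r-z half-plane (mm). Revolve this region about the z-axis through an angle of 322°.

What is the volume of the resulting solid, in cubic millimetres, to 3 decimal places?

Volume = 26232.101 mm³

Profile (r,z), 9 vertices: (2,14) (2.5,9.5) (12,1.5) (14.5,1) (18.5,1.5) (17,27) (16.5,34) (13.5,35) (7.5,36)
edge 0: (2,14)→(2.5,9.5)  cross = 2·9.5 − 2.5·14 = -16.0000; (r_i+r_j)·cross = 4.5·-16.0000 = -72.0000
edge 1: (2.5,9.5)→(12,1.5)  cross = 2.5·1.5 − 12·9.5 = -110.2500; (r_i+r_j)·cross = 14.5·-110.2500 = -1598.6250
edge 2: (12,1.5)→(14.5,1)  cross = 12·1 − 14.5·1.5 = -9.7500; (r_i+r_j)·cross = 26.5·-9.7500 = -258.3750
edge 3: (14.5,1)→(18.5,1.5)  cross = 14.5·1.5 − 18.5·1 = 3.2500; (r_i+r_j)·cross = 33·3.2500 = 107.2500
edge 4: (18.5,1.5)→(17,27)  cross = 18.5·27 − 17·1.5 = 474.0000; (r_i+r_j)·cross = 35.5·474.0000 = 16827.0000
edge 5: (17,27)→(16.5,34)  cross = 17·34 − 16.5·27 = 132.5000; (r_i+r_j)·cross = 33.5·132.5000 = 4438.7500
edge 6: (16.5,34)→(13.5,35)  cross = 16.5·35 − 13.5·34 = 118.5000; (r_i+r_j)·cross = 30·118.5000 = 3555.0000
edge 7: (13.5,35)→(7.5,36)  cross = 13.5·36 − 7.5·35 = 223.5000; (r_i+r_j)·cross = 21·223.5000 = 4693.5000
edge 8: (7.5,36)→(2,14)  cross = 7.5·14 − 2·36 = 33.0000; (r_i+r_j)·cross = 9.5·33.0000 = 313.5000
Σcross = 848.7500 → A = |Σcross|/2 = 424.3750 mm²
Σ(r_i+r_j)·cross = 28006.0000 → first moment M = |Σ|/6 = 4667.6667
R_c = M/A = 4667.6667/424.3750 = 10.9989 mm
θ = 322° = 5.619960 rad
V = θ·R_c·A = 5.619960·10.9989·424.3750 = 26232.101 mm³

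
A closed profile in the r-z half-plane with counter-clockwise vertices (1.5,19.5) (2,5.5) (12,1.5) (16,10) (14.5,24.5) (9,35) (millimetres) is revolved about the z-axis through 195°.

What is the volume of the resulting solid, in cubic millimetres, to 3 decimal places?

Volume = 9794.891 mm³

Profile (r,z), 6 vertices: (1.5,19.5) (2,5.5) (12,1.5) (16,10) (14.5,24.5) (9,35)
edge 0: (1.5,19.5)→(2,5.5)  cross = 1.5·5.5 − 2·19.5 = -30.7500; (r_i+r_j)·cross = 3.5·-30.7500 = -107.6250
edge 1: (2,5.5)→(12,1.5)  cross = 2·1.5 − 12·5.5 = -63.0000; (r_i+r_j)·cross = 14·-63.0000 = -882.0000
edge 2: (12,1.5)→(16,10)  cross = 12·10 − 16·1.5 = 96.0000; (r_i+r_j)·cross = 28·96.0000 = 2688.0000
edge 3: (16,10)→(14.5,24.5)  cross = 16·24.5 − 14.5·10 = 247.0000; (r_i+r_j)·cross = 30.5·247.0000 = 7533.5000
edge 4: (14.5,24.5)→(9,35)  cross = 14.5·35 − 9·24.5 = 287.0000; (r_i+r_j)·cross = 23.5·287.0000 = 6744.5000
edge 5: (9,35)→(1.5,19.5)  cross = 9·19.5 − 1.5·35 = 123.0000; (r_i+r_j)·cross = 10.5·123.0000 = 1291.5000
Σcross = 659.2500 → A = |Σcross|/2 = 329.6250 mm²
Σ(r_i+r_j)·cross = 17267.8750 → first moment M = |Σ|/6 = 2877.9792
R_c = M/A = 2877.9792/329.6250 = 8.7311 mm
θ = 195° = 3.403392 rad
V = θ·R_c·A = 3.403392·8.7311·329.6250 = 9794.891 mm³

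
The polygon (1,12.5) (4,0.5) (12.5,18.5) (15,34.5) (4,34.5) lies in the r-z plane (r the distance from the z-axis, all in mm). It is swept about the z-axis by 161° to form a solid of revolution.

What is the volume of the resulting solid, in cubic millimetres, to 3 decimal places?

Profile (r,z), 5 vertices: (1,12.5) (4,0.5) (12.5,18.5) (15,34.5) (4,34.5)
edge 0: (1,12.5)→(4,0.5)  cross = 1·0.5 − 4·12.5 = -49.5000; (r_i+r_j)·cross = 5·-49.5000 = -247.5000
edge 1: (4,0.5)→(12.5,18.5)  cross = 4·18.5 − 12.5·0.5 = 67.7500; (r_i+r_j)·cross = 16.5·67.7500 = 1117.8750
edge 2: (12.5,18.5)→(15,34.5)  cross = 12.5·34.5 − 15·18.5 = 153.7500; (r_i+r_j)·cross = 27.5·153.7500 = 4228.1250
edge 3: (15,34.5)→(4,34.5)  cross = 15·34.5 − 4·34.5 = 379.5000; (r_i+r_j)·cross = 19·379.5000 = 7210.5000
edge 4: (4,34.5)→(1,12.5)  cross = 4·12.5 − 1·34.5 = 15.5000; (r_i+r_j)·cross = 5·15.5000 = 77.5000
Σcross = 567.0000 → A = |Σcross|/2 = 283.5000 mm²
Σ(r_i+r_j)·cross = 12386.5000 → first moment M = |Σ|/6 = 2064.4167
R_c = M/A = 2064.4167/283.5000 = 7.2819 mm
θ = 161° = 2.809980 rad
V = θ·R_c·A = 2.809980·7.2819·283.5000 = 5800.970 mm³

Volume = 5800.970 mm³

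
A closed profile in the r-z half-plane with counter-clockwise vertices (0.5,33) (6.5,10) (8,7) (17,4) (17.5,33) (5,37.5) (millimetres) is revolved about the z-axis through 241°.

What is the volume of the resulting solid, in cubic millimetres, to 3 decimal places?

Volume = 17284.331 mm³

Profile (r,z), 6 vertices: (0.5,33) (6.5,10) (8,7) (17,4) (17.5,33) (5,37.5)
edge 0: (0.5,33)→(6.5,10)  cross = 0.5·10 − 6.5·33 = -209.5000; (r_i+r_j)·cross = 7·-209.5000 = -1466.5000
edge 1: (6.5,10)→(8,7)  cross = 6.5·7 − 8·10 = -34.5000; (r_i+r_j)·cross = 14.5·-34.5000 = -500.2500
edge 2: (8,7)→(17,4)  cross = 8·4 − 17·7 = -87.0000; (r_i+r_j)·cross = 25·-87.0000 = -2175.0000
edge 3: (17,4)→(17.5,33)  cross = 17·33 − 17.5·4 = 491.0000; (r_i+r_j)·cross = 34.5·491.0000 = 16939.5000
edge 4: (17.5,33)→(5,37.5)  cross = 17.5·37.5 − 5·33 = 491.2500; (r_i+r_j)·cross = 22.5·491.2500 = 11053.1250
edge 5: (5,37.5)→(0.5,33)  cross = 5·33 − 0.5·37.5 = 146.2500; (r_i+r_j)·cross = 5.5·146.2500 = 804.3750
Σcross = 797.5000 → A = |Σcross|/2 = 398.7500 mm²
Σ(r_i+r_j)·cross = 24655.2500 → first moment M = |Σ|/6 = 4109.2083
R_c = M/A = 4109.2083/398.7500 = 10.3052 mm
θ = 241° = 4.206243 rad
V = θ·R_c·A = 4.206243·10.3052·398.7500 = 17284.331 mm³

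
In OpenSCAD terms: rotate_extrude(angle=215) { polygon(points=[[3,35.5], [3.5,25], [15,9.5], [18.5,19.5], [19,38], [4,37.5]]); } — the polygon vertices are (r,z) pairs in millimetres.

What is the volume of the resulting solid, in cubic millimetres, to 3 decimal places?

Volume = 14281.464 mm³

Profile (r,z), 6 vertices: (3,35.5) (3.5,25) (15,9.5) (18.5,19.5) (19,38) (4,37.5)
edge 0: (3,35.5)→(3.5,25)  cross = 3·25 − 3.5·35.5 = -49.2500; (r_i+r_j)·cross = 6.5·-49.2500 = -320.1250
edge 1: (3.5,25)→(15,9.5)  cross = 3.5·9.5 − 15·25 = -341.7500; (r_i+r_j)·cross = 18.5·-341.7500 = -6322.3750
edge 2: (15,9.5)→(18.5,19.5)  cross = 15·19.5 − 18.5·9.5 = 116.7500; (r_i+r_j)·cross = 33.5·116.7500 = 3911.1250
edge 3: (18.5,19.5)→(19,38)  cross = 18.5·38 − 19·19.5 = 332.5000; (r_i+r_j)·cross = 37.5·332.5000 = 12468.7500
edge 4: (19,38)→(4,37.5)  cross = 19·37.5 − 4·38 = 560.5000; (r_i+r_j)·cross = 23·560.5000 = 12891.5000
edge 5: (4,37.5)→(3,35.5)  cross = 4·35.5 − 3·37.5 = 29.5000; (r_i+r_j)·cross = 7·29.5000 = 206.5000
Σcross = 648.2500 → A = |Σcross|/2 = 324.1250 mm²
Σ(r_i+r_j)·cross = 22835.3750 → first moment M = |Σ|/6 = 3805.8958
R_c = M/A = 3805.8958/324.1250 = 11.7421 mm
θ = 215° = 3.752458 rad
V = θ·R_c·A = 3.752458·11.7421·324.1250 = 14281.464 mm³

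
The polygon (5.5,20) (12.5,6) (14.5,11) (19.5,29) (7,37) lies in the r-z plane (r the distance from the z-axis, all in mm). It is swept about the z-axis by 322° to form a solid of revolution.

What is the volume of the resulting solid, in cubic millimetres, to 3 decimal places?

Volume = 16305.378 mm³

Profile (r,z), 5 vertices: (5.5,20) (12.5,6) (14.5,11) (19.5,29) (7,37)
edge 0: (5.5,20)→(12.5,6)  cross = 5.5·6 − 12.5·20 = -217.0000; (r_i+r_j)·cross = 18·-217.0000 = -3906.0000
edge 1: (12.5,6)→(14.5,11)  cross = 12.5·11 − 14.5·6 = 50.5000; (r_i+r_j)·cross = 27·50.5000 = 1363.5000
edge 2: (14.5,11)→(19.5,29)  cross = 14.5·29 − 19.5·11 = 206.0000; (r_i+r_j)·cross = 34·206.0000 = 7004.0000
edge 3: (19.5,29)→(7,37)  cross = 19.5·37 − 7·29 = 518.5000; (r_i+r_j)·cross = 26.5·518.5000 = 13740.2500
edge 4: (7,37)→(5.5,20)  cross = 7·20 − 5.5·37 = -63.5000; (r_i+r_j)·cross = 12.5·-63.5000 = -793.7500
Σcross = 494.5000 → A = |Σcross|/2 = 247.2500 mm²
Σ(r_i+r_j)·cross = 17408.0000 → first moment M = |Σ|/6 = 2901.3333
R_c = M/A = 2901.3333/247.2500 = 11.7344 mm
θ = 322° = 5.619960 rad
V = θ·R_c·A = 5.619960·11.7344·247.2500 = 16305.378 mm³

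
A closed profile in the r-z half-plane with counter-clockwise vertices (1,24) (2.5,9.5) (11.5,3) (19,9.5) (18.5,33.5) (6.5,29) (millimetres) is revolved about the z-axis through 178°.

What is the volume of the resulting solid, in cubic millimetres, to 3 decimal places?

Profile (r,z), 6 vertices: (1,24) (2.5,9.5) (11.5,3) (19,9.5) (18.5,33.5) (6.5,29)
edge 0: (1,24)→(2.5,9.5)  cross = 1·9.5 − 2.5·24 = -50.5000; (r_i+r_j)·cross = 3.5·-50.5000 = -176.7500
edge 1: (2.5,9.5)→(11.5,3)  cross = 2.5·3 − 11.5·9.5 = -101.7500; (r_i+r_j)·cross = 14·-101.7500 = -1424.5000
edge 2: (11.5,3)→(19,9.5)  cross = 11.5·9.5 − 19·3 = 52.2500; (r_i+r_j)·cross = 30.5·52.2500 = 1593.6250
edge 3: (19,9.5)→(18.5,33.5)  cross = 19·33.5 − 18.5·9.5 = 460.7500; (r_i+r_j)·cross = 37.5·460.7500 = 17278.1250
edge 4: (18.5,33.5)→(6.5,29)  cross = 18.5·29 − 6.5·33.5 = 318.7500; (r_i+r_j)·cross = 25·318.7500 = 7968.7500
edge 5: (6.5,29)→(1,24)  cross = 6.5·24 − 1·29 = 127.0000; (r_i+r_j)·cross = 7.5·127.0000 = 952.5000
Σcross = 806.5000 → A = |Σcross|/2 = 403.2500 mm²
Σ(r_i+r_j)·cross = 26191.7500 → first moment M = |Σ|/6 = 4365.2917
R_c = M/A = 4365.2917/403.2500 = 10.8253 mm
θ = 178° = 3.106686 rad
V = θ·R_c·A = 3.106686·10.8253·403.2500 = 13561.591 mm³

Volume = 13561.591 mm³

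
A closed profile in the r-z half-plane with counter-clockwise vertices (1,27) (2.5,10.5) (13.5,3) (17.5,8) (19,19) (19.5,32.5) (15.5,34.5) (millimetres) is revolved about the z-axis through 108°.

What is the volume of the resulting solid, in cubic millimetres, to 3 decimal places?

Volume = 8709.045 mm³

Profile (r,z), 7 vertices: (1,27) (2.5,10.5) (13.5,3) (17.5,8) (19,19) (19.5,32.5) (15.5,34.5)
edge 0: (1,27)→(2.5,10.5)  cross = 1·10.5 − 2.5·27 = -57.0000; (r_i+r_j)·cross = 3.5·-57.0000 = -199.5000
edge 1: (2.5,10.5)→(13.5,3)  cross = 2.5·3 − 13.5·10.5 = -134.2500; (r_i+r_j)·cross = 16·-134.2500 = -2148.0000
edge 2: (13.5,3)→(17.5,8)  cross = 13.5·8 − 17.5·3 = 55.5000; (r_i+r_j)·cross = 31·55.5000 = 1720.5000
edge 3: (17.5,8)→(19,19)  cross = 17.5·19 − 19·8 = 180.5000; (r_i+r_j)·cross = 36.5·180.5000 = 6588.2500
edge 4: (19,19)→(19.5,32.5)  cross = 19·32.5 − 19.5·19 = 247.0000; (r_i+r_j)·cross = 38.5·247.0000 = 9509.5000
edge 5: (19.5,32.5)→(15.5,34.5)  cross = 19.5·34.5 − 15.5·32.5 = 169.0000; (r_i+r_j)·cross = 35·169.0000 = 5915.0000
edge 6: (15.5,34.5)→(1,27)  cross = 15.5·27 − 1·34.5 = 384.0000; (r_i+r_j)·cross = 16.5·384.0000 = 6336.0000
Σcross = 844.7500 → A = |Σcross|/2 = 422.3750 mm²
Σ(r_i+r_j)·cross = 27721.7500 → first moment M = |Σ|/6 = 4620.2917
R_c = M/A = 4620.2917/422.3750 = 10.9388 mm
θ = 108° = 1.884956 rad
V = θ·R_c·A = 1.884956·10.9388·422.3750 = 8709.045 mm³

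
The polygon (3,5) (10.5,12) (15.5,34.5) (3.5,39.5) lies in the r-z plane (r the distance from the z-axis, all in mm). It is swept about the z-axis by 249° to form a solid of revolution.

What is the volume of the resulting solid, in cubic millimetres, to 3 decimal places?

Volume = 9446.291 mm³

Profile (r,z), 4 vertices: (3,5) (10.5,12) (15.5,34.5) (3.5,39.5)
edge 0: (3,5)→(10.5,12)  cross = 3·12 − 10.5·5 = -16.5000; (r_i+r_j)·cross = 13.5·-16.5000 = -222.7500
edge 1: (10.5,12)→(15.5,34.5)  cross = 10.5·34.5 − 15.5·12 = 176.2500; (r_i+r_j)·cross = 26·176.2500 = 4582.5000
edge 2: (15.5,34.5)→(3.5,39.5)  cross = 15.5·39.5 − 3.5·34.5 = 491.5000; (r_i+r_j)·cross = 19·491.5000 = 9338.5000
edge 3: (3.5,39.5)→(3,5)  cross = 3.5·5 − 3·39.5 = -101.0000; (r_i+r_j)·cross = 6.5·-101.0000 = -656.5000
Σcross = 550.2500 → A = |Σcross|/2 = 275.1250 mm²
Σ(r_i+r_j)·cross = 13041.7500 → first moment M = |Σ|/6 = 2173.6250
R_c = M/A = 2173.6250/275.1250 = 7.9005 mm
θ = 249° = 4.345870 rad
V = θ·R_c·A = 4.345870·7.9005·275.1250 = 9446.291 mm³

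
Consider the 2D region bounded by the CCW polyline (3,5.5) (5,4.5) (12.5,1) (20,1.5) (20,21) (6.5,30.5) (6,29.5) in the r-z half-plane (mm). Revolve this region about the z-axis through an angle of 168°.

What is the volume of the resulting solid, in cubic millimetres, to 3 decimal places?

Profile (r,z), 7 vertices: (3,5.5) (5,4.5) (12.5,1) (20,1.5) (20,21) (6.5,30.5) (6,29.5)
edge 0: (3,5.5)→(5,4.5)  cross = 3·4.5 − 5·5.5 = -14.0000; (r_i+r_j)·cross = 8·-14.0000 = -112.0000
edge 1: (5,4.5)→(12.5,1)  cross = 5·1 − 12.5·4.5 = -51.2500; (r_i+r_j)·cross = 17.5·-51.2500 = -896.8750
edge 2: (12.5,1)→(20,1.5)  cross = 12.5·1.5 − 20·1 = -1.2500; (r_i+r_j)·cross = 32.5·-1.2500 = -40.6250
edge 3: (20,1.5)→(20,21)  cross = 20·21 − 20·1.5 = 390.0000; (r_i+r_j)·cross = 40·390.0000 = 15600.0000
edge 4: (20,21)→(6.5,30.5)  cross = 20·30.5 − 6.5·21 = 473.5000; (r_i+r_j)·cross = 26.5·473.5000 = 12547.7500
edge 5: (6.5,30.5)→(6,29.5)  cross = 6.5·29.5 − 6·30.5 = 8.7500; (r_i+r_j)·cross = 12.5·8.7500 = 109.3750
edge 6: (6,29.5)→(3,5.5)  cross = 6·5.5 − 3·29.5 = -55.5000; (r_i+r_j)·cross = 9·-55.5000 = -499.5000
Σcross = 750.2500 → A = |Σcross|/2 = 375.1250 mm²
Σ(r_i+r_j)·cross = 26708.1250 → first moment M = |Σ|/6 = 4451.3542
R_c = M/A = 4451.3542/375.1250 = 11.8663 mm
θ = 168° = 2.932153 rad
V = θ·R_c·A = 2.932153·11.8663·375.1250 = 13052.052 mm³

Volume = 13052.052 mm³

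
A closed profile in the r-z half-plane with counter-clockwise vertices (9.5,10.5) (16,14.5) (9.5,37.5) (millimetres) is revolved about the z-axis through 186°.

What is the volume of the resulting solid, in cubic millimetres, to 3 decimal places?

Profile (r,z), 3 vertices: (9.5,10.5) (16,14.5) (9.5,37.5)
edge 0: (9.5,10.5)→(16,14.5)  cross = 9.5·14.5 − 16·10.5 = -30.2500; (r_i+r_j)·cross = 25.5·-30.2500 = -771.3750
edge 1: (16,14.5)→(9.5,37.5)  cross = 16·37.5 − 9.5·14.5 = 462.2500; (r_i+r_j)·cross = 25.5·462.2500 = 11787.3750
edge 2: (9.5,37.5)→(9.5,10.5)  cross = 9.5·10.5 − 9.5·37.5 = -256.5000; (r_i+r_j)·cross = 19·-256.5000 = -4873.5000
Σcross = 175.5000 → A = |Σcross|/2 = 87.7500 mm²
Σ(r_i+r_j)·cross = 6142.5000 → first moment M = |Σ|/6 = 1023.7500
R_c = M/A = 1023.7500/87.7500 = 11.6667 mm
θ = 186° = 3.246312 rad
V = θ·R_c·A = 3.246312·11.6667·87.7500 = 3323.412 mm³

Volume = 3323.412 mm³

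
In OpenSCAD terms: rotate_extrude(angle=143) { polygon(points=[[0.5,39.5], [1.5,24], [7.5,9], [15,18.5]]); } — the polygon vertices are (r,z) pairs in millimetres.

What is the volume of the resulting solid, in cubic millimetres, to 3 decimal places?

Profile (r,z), 4 vertices: (0.5,39.5) (1.5,24) (7.5,9) (15,18.5)
edge 0: (0.5,39.5)→(1.5,24)  cross = 0.5·24 − 1.5·39.5 = -47.2500; (r_i+r_j)·cross = 2·-47.2500 = -94.5000
edge 1: (1.5,24)→(7.5,9)  cross = 1.5·9 − 7.5·24 = -166.5000; (r_i+r_j)·cross = 9·-166.5000 = -1498.5000
edge 2: (7.5,9)→(15,18.5)  cross = 7.5·18.5 − 15·9 = 3.7500; (r_i+r_j)·cross = 22.5·3.7500 = 84.3750
edge 3: (15,18.5)→(0.5,39.5)  cross = 15·39.5 − 0.5·18.5 = 583.2500; (r_i+r_j)·cross = 15.5·583.2500 = 9040.3750
Σcross = 373.2500 → A = |Σcross|/2 = 186.6250 mm²
Σ(r_i+r_j)·cross = 7531.7500 → first moment M = |Σ|/6 = 1255.2917
R_c = M/A = 1255.2917/186.6250 = 6.7263 mm
θ = 143° = 2.495821 rad
V = θ·R_c·A = 2.495821·6.7263·186.6250 = 3132.983 mm³

Volume = 3132.983 mm³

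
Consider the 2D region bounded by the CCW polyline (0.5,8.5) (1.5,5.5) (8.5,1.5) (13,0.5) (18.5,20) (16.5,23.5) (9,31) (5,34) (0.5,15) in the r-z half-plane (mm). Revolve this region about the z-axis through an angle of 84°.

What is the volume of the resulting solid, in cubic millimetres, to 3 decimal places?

Volume = 5095.044 mm³

Profile (r,z), 9 vertices: (0.5,8.5) (1.5,5.5) (8.5,1.5) (13,0.5) (18.5,20) (16.5,23.5) (9,31) (5,34) (0.5,15)
edge 0: (0.5,8.5)→(1.5,5.5)  cross = 0.5·5.5 − 1.5·8.5 = -10.0000; (r_i+r_j)·cross = 2·-10.0000 = -20.0000
edge 1: (1.5,5.5)→(8.5,1.5)  cross = 1.5·1.5 − 8.5·5.5 = -44.5000; (r_i+r_j)·cross = 10·-44.5000 = -445.0000
edge 2: (8.5,1.5)→(13,0.5)  cross = 8.5·0.5 − 13·1.5 = -15.2500; (r_i+r_j)·cross = 21.5·-15.2500 = -327.8750
edge 3: (13,0.5)→(18.5,20)  cross = 13·20 − 18.5·0.5 = 250.7500; (r_i+r_j)·cross = 31.5·250.7500 = 7898.6250
edge 4: (18.5,20)→(16.5,23.5)  cross = 18.5·23.5 − 16.5·20 = 104.7500; (r_i+r_j)·cross = 35·104.7500 = 3666.2500
edge 5: (16.5,23.5)→(9,31)  cross = 16.5·31 − 9·23.5 = 300.0000; (r_i+r_j)·cross = 25.5·300.0000 = 7650.0000
edge 6: (9,31)→(5,34)  cross = 9·34 − 5·31 = 151.0000; (r_i+r_j)·cross = 14·151.0000 = 2114.0000
edge 7: (5,34)→(0.5,15)  cross = 5·15 − 0.5·34 = 58.0000; (r_i+r_j)·cross = 5.5·58.0000 = 319.0000
edge 8: (0.5,15)→(0.5,8.5)  cross = 0.5·8.5 − 0.5·15 = -3.2500; (r_i+r_j)·cross = 1·-3.2500 = -3.2500
Σcross = 791.5000 → A = |Σcross|/2 = 395.7500 mm²
Σ(r_i+r_j)·cross = 20851.7500 → first moment M = |Σ|/6 = 3475.2917
R_c = M/A = 3475.2917/395.7500 = 8.7815 mm
θ = 84° = 1.466077 rad
V = θ·R_c·A = 1.466077·8.7815·395.7500 = 5095.044 mm³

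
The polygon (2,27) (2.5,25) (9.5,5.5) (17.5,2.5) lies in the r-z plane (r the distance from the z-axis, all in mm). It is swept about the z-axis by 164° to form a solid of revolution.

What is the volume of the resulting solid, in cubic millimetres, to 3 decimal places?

Profile (r,z), 4 vertices: (2,27) (2.5,25) (9.5,5.5) (17.5,2.5)
edge 0: (2,27)→(2.5,25)  cross = 2·25 − 2.5·27 = -17.5000; (r_i+r_j)·cross = 4.5·-17.5000 = -78.7500
edge 1: (2.5,25)→(9.5,5.5)  cross = 2.5·5.5 − 9.5·25 = -223.7500; (r_i+r_j)·cross = 12·-223.7500 = -2685.0000
edge 2: (9.5,5.5)→(17.5,2.5)  cross = 9.5·2.5 − 17.5·5.5 = -72.5000; (r_i+r_j)·cross = 27·-72.5000 = -1957.5000
edge 3: (17.5,2.5)→(2,27)  cross = 17.5·27 − 2·2.5 = 467.5000; (r_i+r_j)·cross = 19.5·467.5000 = 9116.2500
Σcross = 153.7500 → A = |Σcross|/2 = 76.8750 mm²
Σ(r_i+r_j)·cross = 4395.0000 → first moment M = |Σ|/6 = 732.5000
R_c = M/A = 732.5000/76.8750 = 9.5285 mm
θ = 164° = 2.862340 rad
V = θ·R_c·A = 2.862340·9.5285·76.8750 = 2096.664 mm³

Volume = 2096.664 mm³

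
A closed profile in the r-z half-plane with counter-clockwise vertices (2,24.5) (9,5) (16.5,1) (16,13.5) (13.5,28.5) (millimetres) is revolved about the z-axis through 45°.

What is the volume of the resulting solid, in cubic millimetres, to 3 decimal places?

Volume = 1943.648 mm³

Profile (r,z), 5 vertices: (2,24.5) (9,5) (16.5,1) (16,13.5) (13.5,28.5)
edge 0: (2,24.5)→(9,5)  cross = 2·5 − 9·24.5 = -210.5000; (r_i+r_j)·cross = 11·-210.5000 = -2315.5000
edge 1: (9,5)→(16.5,1)  cross = 9·1 − 16.5·5 = -73.5000; (r_i+r_j)·cross = 25.5·-73.5000 = -1874.2500
edge 2: (16.5,1)→(16,13.5)  cross = 16.5·13.5 − 16·1 = 206.7500; (r_i+r_j)·cross = 32.5·206.7500 = 6719.3750
edge 3: (16,13.5)→(13.5,28.5)  cross = 16·28.5 − 13.5·13.5 = 273.7500; (r_i+r_j)·cross = 29.5·273.7500 = 8075.6250
edge 4: (13.5,28.5)→(2,24.5)  cross = 13.5·24.5 − 2·28.5 = 273.7500; (r_i+r_j)·cross = 15.5·273.7500 = 4243.1250
Σcross = 470.2500 → A = |Σcross|/2 = 235.1250 mm²
Σ(r_i+r_j)·cross = 14848.3750 → first moment M = |Σ|/6 = 2474.7292
R_c = M/A = 2474.7292/235.1250 = 10.5252 mm
θ = 45° = 0.785398 rad
V = θ·R_c·A = 0.785398·10.5252·235.1250 = 1943.648 mm³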